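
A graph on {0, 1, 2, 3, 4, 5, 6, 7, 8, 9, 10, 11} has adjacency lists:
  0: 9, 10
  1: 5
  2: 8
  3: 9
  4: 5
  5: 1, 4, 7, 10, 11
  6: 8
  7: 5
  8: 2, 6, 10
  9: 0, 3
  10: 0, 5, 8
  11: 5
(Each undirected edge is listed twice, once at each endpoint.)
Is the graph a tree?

The graph has 12 vertices and 11 edges.
It is connected with exactly 11 edges, hence acyclic — it is a tree.

Yes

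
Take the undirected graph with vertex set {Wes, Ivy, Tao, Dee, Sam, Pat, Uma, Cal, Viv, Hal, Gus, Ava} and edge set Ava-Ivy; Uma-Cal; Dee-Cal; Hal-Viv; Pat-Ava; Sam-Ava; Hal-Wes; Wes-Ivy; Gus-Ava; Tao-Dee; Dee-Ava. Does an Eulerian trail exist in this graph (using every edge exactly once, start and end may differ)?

No

Degrees: Wes:2, Ivy:2, Tao:1, Dee:3, Sam:1, Pat:1, Uma:1, Cal:2, Viv:1, Hal:2, Gus:1, Ava:5
Odd-degree vertices: Tao, Dee, Sam, Pat, Uma, Viv, Gus, Ava (8 total).
With 8 odd-degree vertices (more than two), no single trail can use every edge.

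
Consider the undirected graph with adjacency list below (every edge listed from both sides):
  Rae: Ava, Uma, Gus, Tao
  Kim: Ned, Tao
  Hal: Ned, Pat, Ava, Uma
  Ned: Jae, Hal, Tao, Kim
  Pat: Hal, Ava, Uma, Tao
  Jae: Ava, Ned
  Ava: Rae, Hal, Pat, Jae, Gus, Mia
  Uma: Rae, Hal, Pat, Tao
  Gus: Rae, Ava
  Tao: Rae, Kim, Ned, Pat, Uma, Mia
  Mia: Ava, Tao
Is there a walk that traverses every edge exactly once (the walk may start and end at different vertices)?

Yes

Degrees: Rae:4, Kim:2, Hal:4, Ned:4, Pat:4, Jae:2, Ava:6, Uma:4, Gus:2, Tao:6, Mia:2
Odd-degree vertices: none (0 total).
With 0 odd-degree vertices and all edges in one connected piece, an Eulerian trail exists.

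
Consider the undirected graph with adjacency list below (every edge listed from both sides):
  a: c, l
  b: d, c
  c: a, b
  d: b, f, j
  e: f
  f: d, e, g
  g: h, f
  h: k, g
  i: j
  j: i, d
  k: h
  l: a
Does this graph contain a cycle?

The graph has 12 vertices, 11 edges, and 1 connected component.
Since 11 = 12 - 1, the graph is a forest and contains no cycle.

No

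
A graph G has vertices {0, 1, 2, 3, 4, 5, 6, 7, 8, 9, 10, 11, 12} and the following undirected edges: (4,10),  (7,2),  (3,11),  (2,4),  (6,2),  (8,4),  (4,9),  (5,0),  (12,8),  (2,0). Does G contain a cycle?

No

|V| = 13, |E| = 10, number of components = 3.
Since 10 = 13 - 3, the graph is a forest and contains no cycle.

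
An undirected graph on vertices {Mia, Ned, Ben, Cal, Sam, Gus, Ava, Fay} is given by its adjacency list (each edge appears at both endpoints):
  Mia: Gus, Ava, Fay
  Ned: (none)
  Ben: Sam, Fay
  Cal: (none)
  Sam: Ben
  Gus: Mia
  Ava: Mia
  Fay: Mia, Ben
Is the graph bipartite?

Yes

Color {Ned, Cal, Sam, Gus, Ava, Fay} black and {Mia, Ben} white. No edge joins two same-colored vertices, so the graph is bipartite.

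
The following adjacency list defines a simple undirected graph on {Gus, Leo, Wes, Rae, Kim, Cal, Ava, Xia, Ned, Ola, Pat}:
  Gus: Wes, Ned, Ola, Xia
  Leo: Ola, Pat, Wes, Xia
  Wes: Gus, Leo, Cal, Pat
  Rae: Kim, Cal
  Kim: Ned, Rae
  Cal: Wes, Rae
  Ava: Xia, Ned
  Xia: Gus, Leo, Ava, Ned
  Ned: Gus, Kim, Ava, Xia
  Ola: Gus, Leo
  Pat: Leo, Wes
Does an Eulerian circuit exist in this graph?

Yes

Degrees: Gus:4, Leo:4, Wes:4, Rae:2, Kim:2, Cal:2, Ava:2, Xia:4, Ned:4, Ola:2, Pat:2
Every vertex has even degree and the edges form a single connected piece, so an Eulerian circuit exists.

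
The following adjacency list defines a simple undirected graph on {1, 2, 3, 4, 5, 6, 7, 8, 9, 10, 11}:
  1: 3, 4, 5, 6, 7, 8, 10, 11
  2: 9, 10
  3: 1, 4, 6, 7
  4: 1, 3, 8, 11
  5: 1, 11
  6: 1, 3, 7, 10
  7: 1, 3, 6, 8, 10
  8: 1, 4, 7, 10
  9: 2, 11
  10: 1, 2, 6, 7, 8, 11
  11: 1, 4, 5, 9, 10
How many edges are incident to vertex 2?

Neighbors of 2: 9, 10.

2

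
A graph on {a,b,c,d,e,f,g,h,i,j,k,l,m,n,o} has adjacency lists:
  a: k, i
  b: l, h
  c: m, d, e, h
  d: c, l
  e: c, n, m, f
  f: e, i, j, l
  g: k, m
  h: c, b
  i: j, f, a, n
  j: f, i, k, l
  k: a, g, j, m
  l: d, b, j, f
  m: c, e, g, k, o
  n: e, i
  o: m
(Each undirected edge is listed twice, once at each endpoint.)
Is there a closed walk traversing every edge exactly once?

No

Degrees: a:2, b:2, c:4, d:2, e:4, f:4, g:2, h:2, i:4, j:4, k:4, l:4, m:5, n:2, o:1
m, o have odd degree; an Eulerian circuit needs every degree to be even, so none exists.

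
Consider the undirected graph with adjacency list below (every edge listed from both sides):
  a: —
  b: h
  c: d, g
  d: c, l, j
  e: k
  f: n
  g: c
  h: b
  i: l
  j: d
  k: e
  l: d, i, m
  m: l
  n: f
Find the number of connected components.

Component: {a}
Component: {b, h}
Component: {e, k}
Component: {f, n}
Component: {c, d, g, i, j, l, m}

5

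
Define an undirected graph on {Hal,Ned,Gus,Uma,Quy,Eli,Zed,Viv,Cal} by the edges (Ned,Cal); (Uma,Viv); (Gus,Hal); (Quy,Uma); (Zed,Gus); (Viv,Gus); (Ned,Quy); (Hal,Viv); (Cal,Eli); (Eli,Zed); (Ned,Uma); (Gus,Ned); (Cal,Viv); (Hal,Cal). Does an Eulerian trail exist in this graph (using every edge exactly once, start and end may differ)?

Degrees: Hal:3, Ned:4, Gus:4, Uma:3, Quy:2, Eli:2, Zed:2, Viv:4, Cal:4
Odd-degree vertices: Hal, Uma (2 total).
With 2 odd-degree vertices and all edges in one connected piece, an Eulerian trail exists (from Hal to Uma).

Yes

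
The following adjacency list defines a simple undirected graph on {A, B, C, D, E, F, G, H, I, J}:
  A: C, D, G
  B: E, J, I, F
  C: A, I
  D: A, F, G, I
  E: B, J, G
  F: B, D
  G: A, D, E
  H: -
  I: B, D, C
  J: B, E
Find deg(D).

Neighbors of D: A, F, G, I.

4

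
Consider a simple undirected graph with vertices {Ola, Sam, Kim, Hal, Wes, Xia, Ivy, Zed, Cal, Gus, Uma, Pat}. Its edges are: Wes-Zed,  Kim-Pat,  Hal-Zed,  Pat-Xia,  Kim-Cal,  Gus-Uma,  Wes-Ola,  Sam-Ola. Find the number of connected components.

Component: {Ivy}
Component: {Gus, Uma}
Component: {Kim, Xia, Cal, Pat}
Component: {Ola, Sam, Hal, Wes, Zed}

4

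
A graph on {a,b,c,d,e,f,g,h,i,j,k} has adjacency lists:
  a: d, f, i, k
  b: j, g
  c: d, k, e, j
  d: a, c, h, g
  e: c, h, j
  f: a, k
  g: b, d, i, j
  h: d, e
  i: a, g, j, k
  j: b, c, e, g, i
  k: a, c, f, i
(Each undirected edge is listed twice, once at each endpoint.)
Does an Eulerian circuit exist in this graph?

Degrees: a:4, b:2, c:4, d:4, e:3, f:2, g:4, h:2, i:4, j:5, k:4
Vertices with odd degree: e, j. An Eulerian circuit requires all degrees even.

No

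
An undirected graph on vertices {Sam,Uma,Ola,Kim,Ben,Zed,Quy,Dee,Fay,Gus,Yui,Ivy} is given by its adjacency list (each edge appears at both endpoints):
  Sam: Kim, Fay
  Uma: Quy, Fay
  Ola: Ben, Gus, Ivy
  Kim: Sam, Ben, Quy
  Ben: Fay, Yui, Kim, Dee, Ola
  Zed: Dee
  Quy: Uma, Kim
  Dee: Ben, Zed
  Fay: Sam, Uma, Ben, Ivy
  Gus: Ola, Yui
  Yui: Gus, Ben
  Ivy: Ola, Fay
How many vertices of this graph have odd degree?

4

Degrees: Sam:2, Uma:2, Ola:3, Kim:3, Ben:5, Zed:1, Quy:2, Dee:2, Fay:4, Gus:2, Yui:2, Ivy:2
Odd-degree vertices: Ola, Kim, Ben, Zed.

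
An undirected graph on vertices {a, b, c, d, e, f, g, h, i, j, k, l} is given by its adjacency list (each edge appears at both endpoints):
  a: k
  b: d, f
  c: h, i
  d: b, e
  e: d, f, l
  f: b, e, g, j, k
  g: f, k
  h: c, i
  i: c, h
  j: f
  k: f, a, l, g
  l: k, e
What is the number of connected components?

2

Component: {c, h, i}
Component: {a, b, d, e, f, g, j, k, l}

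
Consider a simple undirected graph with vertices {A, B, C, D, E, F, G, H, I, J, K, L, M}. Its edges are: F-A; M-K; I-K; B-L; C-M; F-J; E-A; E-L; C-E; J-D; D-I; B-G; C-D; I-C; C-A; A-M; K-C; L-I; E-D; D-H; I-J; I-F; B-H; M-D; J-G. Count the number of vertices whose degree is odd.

4

Degrees: A:4, B:3, C:6, D:6, E:4, F:3, G:2, H:2, I:6, J:4, K:3, L:3, M:4
Odd-degree vertices: B, F, K, L.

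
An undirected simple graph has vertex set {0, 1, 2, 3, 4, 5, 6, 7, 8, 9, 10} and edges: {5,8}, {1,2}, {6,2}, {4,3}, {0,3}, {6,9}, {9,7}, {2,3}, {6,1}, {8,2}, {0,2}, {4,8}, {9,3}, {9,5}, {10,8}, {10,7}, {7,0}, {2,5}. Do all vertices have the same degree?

Degrees: 0:3, 1:2, 2:6, 3:4, 4:2, 5:3, 6:3, 7:3, 8:4, 9:4, 10:2
Degrees are not all equal (e.g. deg(1)=2 but deg(2)=6); not regular.

No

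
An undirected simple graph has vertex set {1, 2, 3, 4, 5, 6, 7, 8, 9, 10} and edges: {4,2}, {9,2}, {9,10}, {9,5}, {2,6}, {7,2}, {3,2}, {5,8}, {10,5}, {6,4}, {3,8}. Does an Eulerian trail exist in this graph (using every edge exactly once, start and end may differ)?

No

Degrees: 1:0, 2:5, 3:2, 4:2, 5:3, 6:2, 7:1, 8:2, 9:3, 10:2
Odd-degree vertices: 2, 5, 7, 9 (4 total).
An Eulerian trail requires 0 or 2 odd-degree vertices; here there are 4.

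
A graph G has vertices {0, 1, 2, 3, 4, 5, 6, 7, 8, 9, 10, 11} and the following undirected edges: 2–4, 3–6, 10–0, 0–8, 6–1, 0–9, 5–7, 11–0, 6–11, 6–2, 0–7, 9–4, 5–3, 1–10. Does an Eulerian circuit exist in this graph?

No

Degrees: 0:5, 1:2, 2:2, 3:2, 4:2, 5:2, 6:4, 7:2, 8:1, 9:2, 10:2, 11:2
Vertices with odd degree: 0, 8. An Eulerian circuit requires all degrees even.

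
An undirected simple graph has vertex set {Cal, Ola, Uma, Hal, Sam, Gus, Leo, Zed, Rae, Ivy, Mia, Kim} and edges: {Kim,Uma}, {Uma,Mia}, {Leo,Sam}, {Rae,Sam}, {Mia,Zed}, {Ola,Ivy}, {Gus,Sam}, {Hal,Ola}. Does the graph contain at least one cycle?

No

The graph has 12 vertices, 8 edges, and 4 connected components.
Since 8 = 12 - 4, the graph is a forest and contains no cycle.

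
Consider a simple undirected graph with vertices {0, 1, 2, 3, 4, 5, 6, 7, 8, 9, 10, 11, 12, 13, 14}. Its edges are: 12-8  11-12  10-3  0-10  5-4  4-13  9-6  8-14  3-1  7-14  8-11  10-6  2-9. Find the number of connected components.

3

Component: {4, 5, 13}
Component: {7, 8, 11, 12, 14}
Component: {0, 1, 2, 3, 6, 9, 10}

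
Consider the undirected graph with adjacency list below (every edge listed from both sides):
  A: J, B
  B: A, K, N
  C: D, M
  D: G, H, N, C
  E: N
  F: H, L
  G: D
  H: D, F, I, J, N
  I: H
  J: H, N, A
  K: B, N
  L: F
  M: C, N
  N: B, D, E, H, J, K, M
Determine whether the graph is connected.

Starting from A and exploring outward reaches every vertex (A, B, J, N, K, H, D, E, M, F, I, G, C, L); the graph is connected.

Yes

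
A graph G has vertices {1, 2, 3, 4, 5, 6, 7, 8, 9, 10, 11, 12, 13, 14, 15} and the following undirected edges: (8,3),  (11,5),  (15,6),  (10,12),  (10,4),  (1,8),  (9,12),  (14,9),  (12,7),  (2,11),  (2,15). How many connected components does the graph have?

Component: {13}
Component: {1, 3, 8}
Component: {2, 5, 6, 11, 15}
Component: {4, 7, 9, 10, 12, 14}

4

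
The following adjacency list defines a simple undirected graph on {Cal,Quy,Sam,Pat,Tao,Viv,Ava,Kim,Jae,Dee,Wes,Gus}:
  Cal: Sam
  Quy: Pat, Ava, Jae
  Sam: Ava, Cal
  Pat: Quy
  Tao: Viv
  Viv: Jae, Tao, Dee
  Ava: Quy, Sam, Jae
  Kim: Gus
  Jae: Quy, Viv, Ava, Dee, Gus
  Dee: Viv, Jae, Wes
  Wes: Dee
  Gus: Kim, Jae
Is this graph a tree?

No

The graph has 12 vertices and 13 edges.
Connected but with 13 > 11 edges, so it has a cycle and is not a tree.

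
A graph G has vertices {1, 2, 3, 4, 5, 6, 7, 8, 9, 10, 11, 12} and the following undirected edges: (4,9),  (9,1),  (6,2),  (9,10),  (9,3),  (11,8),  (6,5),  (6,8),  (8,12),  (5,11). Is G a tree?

No

|V| = 12, |E| = 10.
It is not connected, so it is not a tree.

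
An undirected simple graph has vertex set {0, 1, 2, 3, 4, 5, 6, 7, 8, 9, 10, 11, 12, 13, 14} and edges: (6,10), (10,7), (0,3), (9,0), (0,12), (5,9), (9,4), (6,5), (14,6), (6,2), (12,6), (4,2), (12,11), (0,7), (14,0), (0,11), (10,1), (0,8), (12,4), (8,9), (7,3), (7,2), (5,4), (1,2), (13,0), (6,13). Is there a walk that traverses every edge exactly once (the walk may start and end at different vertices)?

Yes

Degrees: 0:8, 1:2, 2:4, 3:2, 4:4, 5:3, 6:6, 7:4, 8:2, 9:4, 10:3, 11:2, 12:4, 13:2, 14:2
Odd-degree vertices: 5, 10 (2 total).
With 2 odd-degree vertices and all edges in one connected piece, an Eulerian trail exists (from 5 to 10).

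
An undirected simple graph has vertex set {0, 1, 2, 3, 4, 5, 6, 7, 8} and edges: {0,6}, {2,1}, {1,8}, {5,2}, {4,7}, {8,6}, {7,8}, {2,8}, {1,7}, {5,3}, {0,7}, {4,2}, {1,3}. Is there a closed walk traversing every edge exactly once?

Yes

Degrees: 0:2, 1:4, 2:4, 3:2, 4:2, 5:2, 6:2, 7:4, 8:4
Every vertex has even degree and the edges form a single connected piece, so an Eulerian circuit exists.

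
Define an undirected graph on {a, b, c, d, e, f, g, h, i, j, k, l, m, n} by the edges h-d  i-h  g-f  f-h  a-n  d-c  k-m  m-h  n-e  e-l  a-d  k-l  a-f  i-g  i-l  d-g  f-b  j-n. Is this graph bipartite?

No

The cycle h-m-k-l-i-h has length 5, which is odd, so the graph is not bipartite.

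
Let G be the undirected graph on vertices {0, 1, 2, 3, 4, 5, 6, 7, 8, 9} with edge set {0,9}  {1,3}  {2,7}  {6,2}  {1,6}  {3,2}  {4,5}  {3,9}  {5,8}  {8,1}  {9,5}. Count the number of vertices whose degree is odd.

Degrees: 0:1, 1:3, 2:3, 3:3, 4:1, 5:3, 6:2, 7:1, 8:2, 9:3
Odd-degree vertices: 0, 1, 2, 3, 4, 5, 7, 9.

8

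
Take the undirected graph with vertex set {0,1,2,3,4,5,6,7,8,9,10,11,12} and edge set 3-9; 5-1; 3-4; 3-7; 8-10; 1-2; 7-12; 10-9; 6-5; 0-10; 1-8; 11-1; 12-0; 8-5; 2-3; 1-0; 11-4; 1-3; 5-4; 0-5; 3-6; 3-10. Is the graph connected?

Yes

Starting from 0 and exploring outward reaches every vertex (0, 1, 10, 12, 5, 3, 2, 8, 11, 9, 7, 4, 6); the graph is connected.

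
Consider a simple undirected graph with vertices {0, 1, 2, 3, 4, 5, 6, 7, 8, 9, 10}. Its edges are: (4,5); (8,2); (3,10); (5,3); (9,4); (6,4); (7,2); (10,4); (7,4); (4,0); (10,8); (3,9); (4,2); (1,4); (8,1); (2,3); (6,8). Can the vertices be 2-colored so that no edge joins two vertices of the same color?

The cycle 4-7-2-4 has length 3, which is odd, so the graph is not bipartite.

No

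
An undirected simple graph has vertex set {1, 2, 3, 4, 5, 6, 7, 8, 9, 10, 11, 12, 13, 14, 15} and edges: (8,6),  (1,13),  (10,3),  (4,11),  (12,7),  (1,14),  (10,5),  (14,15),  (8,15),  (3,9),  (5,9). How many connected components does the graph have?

Component: {2}
Component: {4, 11}
Component: {7, 12}
Component: {3, 5, 9, 10}
Component: {1, 6, 8, 13, 14, 15}

5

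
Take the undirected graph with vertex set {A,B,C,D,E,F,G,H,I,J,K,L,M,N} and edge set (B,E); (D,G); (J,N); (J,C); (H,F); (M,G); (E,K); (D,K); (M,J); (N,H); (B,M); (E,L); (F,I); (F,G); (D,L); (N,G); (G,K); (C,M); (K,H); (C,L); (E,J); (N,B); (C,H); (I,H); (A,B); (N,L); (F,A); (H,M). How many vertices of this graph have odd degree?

4

Degrees: A:2, B:4, C:4, D:3, E:4, F:4, G:5, H:6, I:2, J:4, K:4, L:4, M:5, N:5
Odd-degree vertices: D, G, M, N.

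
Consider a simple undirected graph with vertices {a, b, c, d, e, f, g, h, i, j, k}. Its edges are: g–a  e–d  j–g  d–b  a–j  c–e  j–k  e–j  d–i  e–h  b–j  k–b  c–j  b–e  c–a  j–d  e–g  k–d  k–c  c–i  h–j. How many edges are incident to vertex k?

4

Neighbors of k: b, c, d, j.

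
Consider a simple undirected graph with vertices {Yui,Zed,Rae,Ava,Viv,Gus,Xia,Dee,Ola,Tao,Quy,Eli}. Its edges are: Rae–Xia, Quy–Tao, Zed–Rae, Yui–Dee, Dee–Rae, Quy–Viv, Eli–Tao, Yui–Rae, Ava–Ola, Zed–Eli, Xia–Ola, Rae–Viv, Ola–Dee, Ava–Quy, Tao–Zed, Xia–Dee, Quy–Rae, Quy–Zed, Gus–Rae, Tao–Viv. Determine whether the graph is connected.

Starting from Yui and exploring outward reaches every vertex (Yui, Rae, Dee, Quy, Gus, Xia, Viv, Zed, Ola, Ava, Tao, Eli); the graph is connected.

Yes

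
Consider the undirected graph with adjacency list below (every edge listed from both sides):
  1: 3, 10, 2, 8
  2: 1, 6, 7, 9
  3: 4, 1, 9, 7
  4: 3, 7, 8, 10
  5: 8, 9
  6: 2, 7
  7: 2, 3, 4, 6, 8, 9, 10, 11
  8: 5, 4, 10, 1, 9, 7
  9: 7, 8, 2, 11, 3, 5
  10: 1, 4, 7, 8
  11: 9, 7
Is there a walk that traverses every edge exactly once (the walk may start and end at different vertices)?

Yes

Degrees: 1:4, 2:4, 3:4, 4:4, 5:2, 6:2, 7:8, 8:6, 9:6, 10:4, 11:2
Odd-degree vertices: none (0 total).
The non-isolated vertices are connected and exactly 0 have odd degree, so an Eulerian trail exists.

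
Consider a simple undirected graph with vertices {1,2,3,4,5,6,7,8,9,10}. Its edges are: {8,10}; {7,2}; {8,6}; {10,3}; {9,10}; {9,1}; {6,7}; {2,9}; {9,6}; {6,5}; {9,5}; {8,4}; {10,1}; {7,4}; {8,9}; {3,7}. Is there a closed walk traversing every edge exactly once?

Degrees: 1:2, 2:2, 3:2, 4:2, 5:2, 6:4, 7:4, 8:4, 9:6, 10:4
Every vertex has even degree and the edges form a single connected piece, so an Eulerian circuit exists.

Yes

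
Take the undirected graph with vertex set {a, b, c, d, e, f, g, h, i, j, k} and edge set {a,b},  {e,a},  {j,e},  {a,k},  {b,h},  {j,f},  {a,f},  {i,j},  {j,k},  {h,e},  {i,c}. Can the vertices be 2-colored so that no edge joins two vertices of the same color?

A valid 2-coloring puts {b, d, e, f, g, i, k} on one side and {a, c, h, j} on the other; every edge crosses between the two sides.

Yes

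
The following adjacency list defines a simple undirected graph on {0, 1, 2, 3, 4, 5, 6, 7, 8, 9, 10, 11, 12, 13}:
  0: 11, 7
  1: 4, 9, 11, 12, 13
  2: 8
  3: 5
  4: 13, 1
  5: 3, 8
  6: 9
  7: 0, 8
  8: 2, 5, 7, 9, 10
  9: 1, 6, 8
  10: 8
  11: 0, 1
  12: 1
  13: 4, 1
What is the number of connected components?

1

Component: {0, 1, 2, 3, 4, 5, 6, 7, 8, 9, 10, 11, 12, 13}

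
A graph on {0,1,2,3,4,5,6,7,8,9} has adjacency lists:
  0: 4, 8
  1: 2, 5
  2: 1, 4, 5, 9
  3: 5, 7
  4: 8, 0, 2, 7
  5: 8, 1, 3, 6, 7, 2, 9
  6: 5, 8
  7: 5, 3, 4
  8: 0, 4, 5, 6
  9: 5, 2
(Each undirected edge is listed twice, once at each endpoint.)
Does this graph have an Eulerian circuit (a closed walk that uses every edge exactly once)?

Degrees: 0:2, 1:2, 2:4, 3:2, 4:4, 5:7, 6:2, 7:3, 8:4, 9:2
5, 7 have odd degree; an Eulerian circuit needs every degree to be even, so none exists.

No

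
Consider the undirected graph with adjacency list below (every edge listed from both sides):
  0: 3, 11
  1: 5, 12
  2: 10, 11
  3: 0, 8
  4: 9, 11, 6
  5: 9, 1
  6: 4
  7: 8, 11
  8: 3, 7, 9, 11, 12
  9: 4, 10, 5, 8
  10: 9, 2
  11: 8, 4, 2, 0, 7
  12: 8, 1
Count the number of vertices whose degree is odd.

4

Degrees: 0:2, 1:2, 2:2, 3:2, 4:3, 5:2, 6:1, 7:2, 8:5, 9:4, 10:2, 11:5, 12:2
Odd-degree vertices: 4, 6, 8, 11.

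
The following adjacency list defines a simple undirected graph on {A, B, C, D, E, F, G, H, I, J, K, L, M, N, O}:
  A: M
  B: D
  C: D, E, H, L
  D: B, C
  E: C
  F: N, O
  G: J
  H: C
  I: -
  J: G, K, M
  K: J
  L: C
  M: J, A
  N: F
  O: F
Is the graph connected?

No

Component: {I}
Component: {F, N, O}
Component: {A, G, J, K, M}
Component: {B, C, D, E, H, L}
No edge joins these 4 groups, so the graph is disconnected.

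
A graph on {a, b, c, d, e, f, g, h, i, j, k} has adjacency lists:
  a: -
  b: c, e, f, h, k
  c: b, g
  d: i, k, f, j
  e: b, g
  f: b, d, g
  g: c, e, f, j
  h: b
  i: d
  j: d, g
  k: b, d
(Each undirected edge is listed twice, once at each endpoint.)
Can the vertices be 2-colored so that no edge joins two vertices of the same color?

A valid 2-coloring puts {a, c, e, f, h, i, j, k} on one side and {b, d, g} on the other; every edge crosses between the two sides.

Yes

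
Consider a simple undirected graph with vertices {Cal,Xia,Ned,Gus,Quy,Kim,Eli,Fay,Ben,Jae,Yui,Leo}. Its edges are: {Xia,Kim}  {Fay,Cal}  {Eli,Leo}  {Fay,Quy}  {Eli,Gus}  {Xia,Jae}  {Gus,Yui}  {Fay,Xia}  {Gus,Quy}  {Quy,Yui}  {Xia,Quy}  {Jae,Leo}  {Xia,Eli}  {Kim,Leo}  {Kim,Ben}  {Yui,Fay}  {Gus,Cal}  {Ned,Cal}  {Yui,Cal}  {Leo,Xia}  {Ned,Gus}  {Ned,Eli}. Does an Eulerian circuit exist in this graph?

Degrees: Cal:4, Xia:6, Ned:3, Gus:5, Quy:4, Kim:3, Eli:4, Fay:4, Ben:1, Jae:2, Yui:4, Leo:4
Vertices with odd degree: Ned, Gus, Kim, Ben. An Eulerian circuit requires all degrees even.

No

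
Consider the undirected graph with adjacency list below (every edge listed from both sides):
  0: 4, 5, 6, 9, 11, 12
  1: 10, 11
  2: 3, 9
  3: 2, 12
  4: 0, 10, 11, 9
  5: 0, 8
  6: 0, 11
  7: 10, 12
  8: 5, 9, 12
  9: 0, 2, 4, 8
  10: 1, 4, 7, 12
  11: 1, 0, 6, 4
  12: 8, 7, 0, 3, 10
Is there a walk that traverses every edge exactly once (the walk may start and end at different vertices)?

Yes

Degrees: 0:6, 1:2, 2:2, 3:2, 4:4, 5:2, 6:2, 7:2, 8:3, 9:4, 10:4, 11:4, 12:5
Odd-degree vertices: 8, 12 (2 total).
The non-isolated vertices are connected and exactly 2 have odd degree, so an Eulerian trail exists (from 8 to 12).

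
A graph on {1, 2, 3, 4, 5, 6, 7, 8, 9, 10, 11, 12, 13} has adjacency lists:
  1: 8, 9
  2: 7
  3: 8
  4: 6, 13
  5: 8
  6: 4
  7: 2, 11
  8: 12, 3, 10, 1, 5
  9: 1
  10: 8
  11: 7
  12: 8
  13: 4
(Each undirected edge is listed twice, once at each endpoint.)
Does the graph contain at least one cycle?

The graph has 13 vertices, 10 edges, and 3 connected components.
Since 10 = 13 - 3, the graph is a forest and contains no cycle.

No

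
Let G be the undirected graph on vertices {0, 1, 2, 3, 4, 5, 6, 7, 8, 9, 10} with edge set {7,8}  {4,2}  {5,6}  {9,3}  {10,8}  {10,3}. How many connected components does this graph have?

5

Component: {0}
Component: {1}
Component: {2, 4}
Component: {5, 6}
Component: {3, 7, 8, 9, 10}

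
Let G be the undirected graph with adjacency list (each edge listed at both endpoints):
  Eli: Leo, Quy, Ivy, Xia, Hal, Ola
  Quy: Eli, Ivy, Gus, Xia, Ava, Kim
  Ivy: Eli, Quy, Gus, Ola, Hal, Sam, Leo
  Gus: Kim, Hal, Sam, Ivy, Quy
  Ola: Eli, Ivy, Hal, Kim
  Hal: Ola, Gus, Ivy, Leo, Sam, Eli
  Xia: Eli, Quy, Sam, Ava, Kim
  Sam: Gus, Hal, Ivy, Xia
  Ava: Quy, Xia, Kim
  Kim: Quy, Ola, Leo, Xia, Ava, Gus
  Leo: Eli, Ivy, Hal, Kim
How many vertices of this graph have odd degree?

4

Degrees: Eli:6, Quy:6, Ivy:7, Gus:5, Ola:4, Hal:6, Xia:5, Sam:4, Ava:3, Kim:6, Leo:4
Odd-degree vertices: Ivy, Gus, Xia, Ava.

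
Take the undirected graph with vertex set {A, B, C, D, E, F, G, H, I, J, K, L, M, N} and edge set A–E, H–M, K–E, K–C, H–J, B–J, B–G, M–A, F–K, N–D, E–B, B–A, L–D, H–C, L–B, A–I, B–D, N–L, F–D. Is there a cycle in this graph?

Yes

|V| = 14, |E| = 19, number of components = 1.
Since 19 > 14 - 1, a cycle must exist; for instance B-L-D-F-K-C-H-J-B.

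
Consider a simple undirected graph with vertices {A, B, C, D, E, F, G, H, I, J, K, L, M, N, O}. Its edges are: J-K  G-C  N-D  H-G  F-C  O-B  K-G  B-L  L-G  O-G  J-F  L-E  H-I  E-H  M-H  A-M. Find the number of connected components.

2

Component: {D, N}
Component: {A, B, C, E, F, G, H, I, J, K, L, M, O}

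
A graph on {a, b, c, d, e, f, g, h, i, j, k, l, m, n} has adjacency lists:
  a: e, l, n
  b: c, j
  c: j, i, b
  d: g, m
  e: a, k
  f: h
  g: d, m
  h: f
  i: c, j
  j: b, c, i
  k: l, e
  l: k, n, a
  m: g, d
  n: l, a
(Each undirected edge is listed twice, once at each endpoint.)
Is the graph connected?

No

Component: {f, h}
Component: {d, g, m}
Component: {b, c, i, j}
Component: {a, e, k, l, n}
There are 4 separate components, so the graph is not connected.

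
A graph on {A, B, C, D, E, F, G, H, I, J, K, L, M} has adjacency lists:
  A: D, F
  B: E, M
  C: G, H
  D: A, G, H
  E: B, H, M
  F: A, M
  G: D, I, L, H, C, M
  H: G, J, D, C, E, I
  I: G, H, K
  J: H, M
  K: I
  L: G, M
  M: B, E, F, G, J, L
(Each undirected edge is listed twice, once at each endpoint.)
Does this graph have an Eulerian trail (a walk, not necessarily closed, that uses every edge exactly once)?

No

Degrees: A:2, B:2, C:2, D:3, E:3, F:2, G:6, H:6, I:3, J:2, K:1, L:2, M:6
Odd-degree vertices: D, E, I, K (4 total).
With 4 odd-degree vertices (more than two), no single trail can use every edge.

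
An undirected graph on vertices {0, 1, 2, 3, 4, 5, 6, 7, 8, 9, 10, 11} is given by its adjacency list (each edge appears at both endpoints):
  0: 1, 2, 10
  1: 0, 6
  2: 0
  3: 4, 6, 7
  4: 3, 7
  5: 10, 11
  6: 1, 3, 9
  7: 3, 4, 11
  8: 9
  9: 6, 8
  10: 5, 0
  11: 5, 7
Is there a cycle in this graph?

|V| = 12, |E| = 13, number of components = 1.
Since 13 > 12 - 1, a cycle must exist; for instance 0-1-6-3-4-7-11-5-10-0.

Yes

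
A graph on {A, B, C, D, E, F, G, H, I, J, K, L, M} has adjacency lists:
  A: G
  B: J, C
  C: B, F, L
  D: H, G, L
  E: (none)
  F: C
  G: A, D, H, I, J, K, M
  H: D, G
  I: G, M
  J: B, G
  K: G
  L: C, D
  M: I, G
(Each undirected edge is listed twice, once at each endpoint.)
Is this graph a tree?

The graph has 13 vertices and 14 edges.
It is not connected, so it is not a tree.

No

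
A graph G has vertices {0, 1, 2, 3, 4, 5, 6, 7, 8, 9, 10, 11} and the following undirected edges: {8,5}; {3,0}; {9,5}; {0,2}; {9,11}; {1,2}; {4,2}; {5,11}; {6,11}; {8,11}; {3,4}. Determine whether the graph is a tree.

|V| = 12, |E| = 11.
It splits into 4 components, so it cannot be a tree.

No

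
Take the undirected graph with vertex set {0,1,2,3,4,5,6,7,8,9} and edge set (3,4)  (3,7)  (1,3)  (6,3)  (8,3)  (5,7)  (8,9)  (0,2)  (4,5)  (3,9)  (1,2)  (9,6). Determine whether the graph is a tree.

No

|V| = 10, |E| = 12.
Connected but with 12 > 9 edges, so it has a cycle and is not a tree.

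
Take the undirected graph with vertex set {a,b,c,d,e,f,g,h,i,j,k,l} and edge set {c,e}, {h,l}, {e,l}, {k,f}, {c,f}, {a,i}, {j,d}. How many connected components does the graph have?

Component: {b}
Component: {g}
Component: {a, i}
Component: {d, j}
Component: {c, e, f, h, k, l}

5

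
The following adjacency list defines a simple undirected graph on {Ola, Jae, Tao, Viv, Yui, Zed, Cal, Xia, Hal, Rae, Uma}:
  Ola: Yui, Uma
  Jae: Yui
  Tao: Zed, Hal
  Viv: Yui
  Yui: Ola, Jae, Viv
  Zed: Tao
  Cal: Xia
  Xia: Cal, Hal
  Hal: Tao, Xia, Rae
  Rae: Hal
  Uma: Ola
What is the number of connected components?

2

Component: {Ola, Jae, Viv, Yui, Uma}
Component: {Tao, Zed, Cal, Xia, Hal, Rae}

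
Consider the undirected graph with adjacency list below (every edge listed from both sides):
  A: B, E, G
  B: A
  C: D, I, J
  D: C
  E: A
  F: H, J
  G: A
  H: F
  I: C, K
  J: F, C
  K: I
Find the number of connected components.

Component: {A, B, E, G}
Component: {C, D, F, H, I, J, K}

2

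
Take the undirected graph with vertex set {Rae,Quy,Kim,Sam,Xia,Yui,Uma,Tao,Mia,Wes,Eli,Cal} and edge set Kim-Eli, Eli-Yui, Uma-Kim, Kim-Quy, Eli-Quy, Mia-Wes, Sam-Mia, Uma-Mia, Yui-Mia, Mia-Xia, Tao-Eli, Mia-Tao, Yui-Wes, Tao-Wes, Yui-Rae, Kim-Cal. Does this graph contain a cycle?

The graph has 12 vertices, 16 edges, and 1 connected component.
One cycle is Mia-Uma-Kim-Quy-Eli-Tao-Mia.

Yes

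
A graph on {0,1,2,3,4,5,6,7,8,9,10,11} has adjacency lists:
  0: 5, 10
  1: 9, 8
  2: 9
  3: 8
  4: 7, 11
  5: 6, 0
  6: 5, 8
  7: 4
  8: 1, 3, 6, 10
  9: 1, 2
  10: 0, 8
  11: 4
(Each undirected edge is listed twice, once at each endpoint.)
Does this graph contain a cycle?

Yes

The graph has 12 vertices, 11 edges, and 2 connected components.
One cycle is 0-5-6-8-10-0.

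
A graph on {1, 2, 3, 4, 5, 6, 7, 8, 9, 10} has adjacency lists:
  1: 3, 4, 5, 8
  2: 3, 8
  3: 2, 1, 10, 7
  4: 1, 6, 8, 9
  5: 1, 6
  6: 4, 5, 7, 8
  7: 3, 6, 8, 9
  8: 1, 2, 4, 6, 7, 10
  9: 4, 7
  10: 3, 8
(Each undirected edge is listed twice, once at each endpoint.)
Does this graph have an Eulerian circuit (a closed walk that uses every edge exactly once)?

Degrees: 1:4, 2:2, 3:4, 4:4, 5:2, 6:4, 7:4, 8:6, 9:2, 10:2
All degrees are even and the non-isolated vertices are connected — an Eulerian circuit exists.

Yes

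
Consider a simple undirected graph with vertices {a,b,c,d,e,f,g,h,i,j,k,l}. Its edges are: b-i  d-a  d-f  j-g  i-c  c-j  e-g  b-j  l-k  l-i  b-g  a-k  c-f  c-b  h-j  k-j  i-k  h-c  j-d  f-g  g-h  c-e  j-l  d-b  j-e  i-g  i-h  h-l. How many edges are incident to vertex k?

Neighbors of k: a, i, j, l.

4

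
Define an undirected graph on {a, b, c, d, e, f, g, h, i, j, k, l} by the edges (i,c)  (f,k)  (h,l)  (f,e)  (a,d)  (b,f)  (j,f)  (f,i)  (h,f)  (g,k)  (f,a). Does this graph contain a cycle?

No

The graph has 12 vertices, 11 edges, and 1 connected component.
Since 11 = 12 - 1, the graph is a forest and contains no cycle.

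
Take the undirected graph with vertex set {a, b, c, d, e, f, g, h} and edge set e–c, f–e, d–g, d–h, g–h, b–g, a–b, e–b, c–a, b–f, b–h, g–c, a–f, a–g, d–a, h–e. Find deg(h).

4

Neighbors of h: b, d, e, g.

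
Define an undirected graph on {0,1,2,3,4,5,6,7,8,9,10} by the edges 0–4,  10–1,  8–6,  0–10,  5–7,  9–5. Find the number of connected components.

Component: {2}
Component: {3}
Component: {6, 8}
Component: {5, 7, 9}
Component: {0, 1, 4, 10}

5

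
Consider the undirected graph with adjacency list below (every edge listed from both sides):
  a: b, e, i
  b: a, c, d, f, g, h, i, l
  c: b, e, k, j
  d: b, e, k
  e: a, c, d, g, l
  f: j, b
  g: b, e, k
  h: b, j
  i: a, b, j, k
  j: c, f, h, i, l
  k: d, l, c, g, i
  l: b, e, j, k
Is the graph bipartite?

No

a-i-b-a is an odd cycle (length 3), and a bipartite graph can contain only even cycles.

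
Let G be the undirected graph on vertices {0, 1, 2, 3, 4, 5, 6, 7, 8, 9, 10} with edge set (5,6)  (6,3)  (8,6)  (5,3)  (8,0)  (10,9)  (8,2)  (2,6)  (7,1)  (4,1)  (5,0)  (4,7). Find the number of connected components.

3

Component: {9, 10}
Component: {1, 4, 7}
Component: {0, 2, 3, 5, 6, 8}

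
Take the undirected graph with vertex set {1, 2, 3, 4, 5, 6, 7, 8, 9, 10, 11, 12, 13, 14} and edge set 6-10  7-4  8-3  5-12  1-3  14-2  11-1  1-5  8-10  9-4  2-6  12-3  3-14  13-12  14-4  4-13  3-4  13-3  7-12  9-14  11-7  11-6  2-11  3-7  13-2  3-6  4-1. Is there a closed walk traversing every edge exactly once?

Yes

Degrees: 1:4, 2:4, 3:8, 4:6, 5:2, 6:4, 7:4, 8:2, 9:2, 10:2, 11:4, 12:4, 13:4, 14:4
All degrees are even and the non-isolated vertices are connected — an Eulerian circuit exists.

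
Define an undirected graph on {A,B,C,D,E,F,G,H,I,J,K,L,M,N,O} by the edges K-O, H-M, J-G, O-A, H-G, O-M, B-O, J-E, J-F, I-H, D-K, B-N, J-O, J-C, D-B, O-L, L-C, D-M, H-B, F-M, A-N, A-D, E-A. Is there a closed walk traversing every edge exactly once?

No

Degrees: A:4, B:4, C:2, D:4, E:2, F:2, G:2, H:4, I:1, J:5, K:2, L:2, M:4, N:2, O:6
I, J have odd degree; an Eulerian circuit needs every degree to be even, so none exists.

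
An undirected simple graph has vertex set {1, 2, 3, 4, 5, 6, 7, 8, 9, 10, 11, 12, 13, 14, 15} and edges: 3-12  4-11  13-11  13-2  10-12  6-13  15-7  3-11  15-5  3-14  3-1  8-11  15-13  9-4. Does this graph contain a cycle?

No

The graph has 15 vertices, 14 edges, and 1 connected component.
A forest on 15 vertices with 1 component has exactly 14 edges, which matches — so no cycle.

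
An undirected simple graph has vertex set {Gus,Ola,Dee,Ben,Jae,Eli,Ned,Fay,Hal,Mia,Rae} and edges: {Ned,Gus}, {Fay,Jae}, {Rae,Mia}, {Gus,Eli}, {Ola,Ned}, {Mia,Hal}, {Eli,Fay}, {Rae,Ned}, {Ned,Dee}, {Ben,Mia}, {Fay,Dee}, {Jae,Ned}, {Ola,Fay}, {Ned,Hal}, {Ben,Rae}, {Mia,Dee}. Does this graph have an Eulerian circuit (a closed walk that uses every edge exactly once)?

No

Degrees: Gus:2, Ola:2, Dee:3, Ben:2, Jae:2, Eli:2, Ned:6, Fay:4, Hal:2, Mia:4, Rae:3
Dee, Rae have odd degree; an Eulerian circuit needs every degree to be even, so none exists.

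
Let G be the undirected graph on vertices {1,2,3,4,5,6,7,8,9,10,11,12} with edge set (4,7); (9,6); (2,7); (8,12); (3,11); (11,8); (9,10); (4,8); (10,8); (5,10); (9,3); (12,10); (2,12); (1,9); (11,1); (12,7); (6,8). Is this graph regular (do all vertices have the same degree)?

Degrees: 1:2, 2:2, 3:2, 4:2, 5:1, 6:2, 7:3, 8:5, 9:4, 10:4, 11:3, 12:4
Degrees are not all equal (e.g. deg(5)=1 but deg(8)=5); not regular.

No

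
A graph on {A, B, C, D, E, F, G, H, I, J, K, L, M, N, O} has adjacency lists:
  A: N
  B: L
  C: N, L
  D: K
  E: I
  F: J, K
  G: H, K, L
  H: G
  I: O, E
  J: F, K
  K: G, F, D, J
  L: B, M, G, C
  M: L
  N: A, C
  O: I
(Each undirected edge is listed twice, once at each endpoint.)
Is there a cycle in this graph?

The graph has 15 vertices, 14 edges, and 2 connected components.
One cycle is K-J-F-K.

Yes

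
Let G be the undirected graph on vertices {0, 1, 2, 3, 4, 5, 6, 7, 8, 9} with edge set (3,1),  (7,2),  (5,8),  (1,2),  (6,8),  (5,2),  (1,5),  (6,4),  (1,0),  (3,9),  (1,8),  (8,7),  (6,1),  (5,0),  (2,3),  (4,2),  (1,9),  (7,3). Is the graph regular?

No

Degrees: 0:2, 1:7, 2:5, 3:4, 4:2, 5:4, 6:3, 7:3, 8:4, 9:2
Degrees are not all equal (e.g. deg(0)=2 but deg(1)=7); not regular.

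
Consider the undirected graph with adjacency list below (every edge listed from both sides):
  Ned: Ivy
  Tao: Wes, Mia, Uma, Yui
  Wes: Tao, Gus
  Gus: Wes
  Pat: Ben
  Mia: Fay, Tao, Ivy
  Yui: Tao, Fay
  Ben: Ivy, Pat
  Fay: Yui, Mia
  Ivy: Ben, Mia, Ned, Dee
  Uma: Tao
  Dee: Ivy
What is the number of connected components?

Component: {Ned, Tao, Wes, Gus, Pat, Mia, Yui, Ben, Fay, Ivy, Uma, Dee}

1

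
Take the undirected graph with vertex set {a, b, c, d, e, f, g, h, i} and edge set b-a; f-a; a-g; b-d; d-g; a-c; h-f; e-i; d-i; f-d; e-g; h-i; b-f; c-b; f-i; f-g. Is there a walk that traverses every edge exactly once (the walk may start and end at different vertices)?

Degrees: a:4, b:4, c:2, d:4, e:2, f:6, g:4, h:2, i:4
Odd-degree vertices: none (0 total).
With 0 odd-degree vertices and all edges in one connected piece, an Eulerian trail exists.

Yes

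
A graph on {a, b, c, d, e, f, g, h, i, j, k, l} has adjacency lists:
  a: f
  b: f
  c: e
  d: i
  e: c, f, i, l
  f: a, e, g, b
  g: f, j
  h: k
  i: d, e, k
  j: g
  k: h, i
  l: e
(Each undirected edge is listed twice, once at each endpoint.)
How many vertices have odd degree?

8

Degrees: a:1, b:1, c:1, d:1, e:4, f:4, g:2, h:1, i:3, j:1, k:2, l:1
Odd-degree vertices: a, b, c, d, h, i, j, l.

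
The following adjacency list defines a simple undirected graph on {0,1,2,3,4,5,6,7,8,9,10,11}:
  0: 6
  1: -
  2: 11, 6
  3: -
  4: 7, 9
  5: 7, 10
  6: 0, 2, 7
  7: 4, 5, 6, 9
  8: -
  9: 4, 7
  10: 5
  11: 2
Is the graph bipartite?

No

The cycle 4-9-7-4 has length 3, which is odd, so the graph is not bipartite.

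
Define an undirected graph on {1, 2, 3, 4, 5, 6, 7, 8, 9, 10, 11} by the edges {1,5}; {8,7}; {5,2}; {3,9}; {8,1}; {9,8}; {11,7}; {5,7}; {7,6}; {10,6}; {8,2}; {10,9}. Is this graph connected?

Component: {4}
Component: {1, 2, 3, 5, 6, 7, 8, 9, 10, 11}
No edge joins these 2 groups, so the graph is disconnected.

No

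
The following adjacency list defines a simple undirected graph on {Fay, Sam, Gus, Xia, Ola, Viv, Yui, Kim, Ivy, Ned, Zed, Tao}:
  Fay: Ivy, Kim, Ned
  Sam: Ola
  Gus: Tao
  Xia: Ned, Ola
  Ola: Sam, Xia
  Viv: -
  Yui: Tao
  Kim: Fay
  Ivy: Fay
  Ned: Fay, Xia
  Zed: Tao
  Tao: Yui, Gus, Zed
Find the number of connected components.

3

Component: {Viv}
Component: {Gus, Yui, Zed, Tao}
Component: {Fay, Sam, Xia, Ola, Kim, Ivy, Ned}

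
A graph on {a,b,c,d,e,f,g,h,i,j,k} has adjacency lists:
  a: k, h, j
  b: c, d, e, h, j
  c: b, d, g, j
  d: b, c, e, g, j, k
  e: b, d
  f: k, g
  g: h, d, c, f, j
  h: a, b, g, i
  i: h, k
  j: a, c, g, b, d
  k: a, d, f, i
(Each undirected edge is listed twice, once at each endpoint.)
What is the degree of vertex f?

2

Neighbors of f: g, k.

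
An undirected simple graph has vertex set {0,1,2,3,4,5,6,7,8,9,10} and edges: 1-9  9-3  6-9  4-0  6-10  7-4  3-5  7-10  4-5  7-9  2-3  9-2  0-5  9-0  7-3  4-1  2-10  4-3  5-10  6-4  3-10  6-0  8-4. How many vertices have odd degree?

4

Degrees: 0:4, 1:2, 2:3, 3:6, 4:7, 5:4, 6:4, 7:4, 8:1, 9:6, 10:5
Odd-degree vertices: 2, 4, 8, 10.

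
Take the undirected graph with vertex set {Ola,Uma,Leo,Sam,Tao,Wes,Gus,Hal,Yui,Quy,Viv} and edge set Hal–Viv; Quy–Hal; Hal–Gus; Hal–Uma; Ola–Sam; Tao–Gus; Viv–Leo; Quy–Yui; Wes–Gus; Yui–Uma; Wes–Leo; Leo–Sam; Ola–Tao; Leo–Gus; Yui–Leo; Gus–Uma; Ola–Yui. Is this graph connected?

A breadth-first search from Ola visits Ola, Yui, Tao, Sam, Leo, Quy, Uma, Gus, Viv, Wes, Hal — all 11 vertices — so the graph is connected.

Yes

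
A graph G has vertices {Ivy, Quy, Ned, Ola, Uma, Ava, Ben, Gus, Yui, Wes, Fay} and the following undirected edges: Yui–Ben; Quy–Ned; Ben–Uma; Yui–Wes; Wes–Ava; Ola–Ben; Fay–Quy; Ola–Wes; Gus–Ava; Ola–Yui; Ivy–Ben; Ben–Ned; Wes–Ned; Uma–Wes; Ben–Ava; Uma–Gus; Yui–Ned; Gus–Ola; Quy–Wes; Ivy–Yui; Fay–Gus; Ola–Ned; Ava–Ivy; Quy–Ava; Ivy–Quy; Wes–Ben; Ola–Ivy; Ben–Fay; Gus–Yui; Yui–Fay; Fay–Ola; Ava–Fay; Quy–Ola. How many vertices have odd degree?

6

Degrees: Ivy:5, Quy:6, Ned:5, Ola:8, Uma:3, Ava:6, Ben:8, Gus:5, Yui:7, Wes:7, Fay:6
Odd-degree vertices: Ivy, Ned, Uma, Gus, Yui, Wes.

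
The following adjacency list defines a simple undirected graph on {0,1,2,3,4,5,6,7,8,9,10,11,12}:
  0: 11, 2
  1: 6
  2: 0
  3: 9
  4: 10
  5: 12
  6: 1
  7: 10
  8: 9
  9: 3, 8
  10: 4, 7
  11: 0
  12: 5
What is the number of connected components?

5

Component: {1, 6}
Component: {5, 12}
Component: {0, 2, 11}
Component: {3, 8, 9}
Component: {4, 7, 10}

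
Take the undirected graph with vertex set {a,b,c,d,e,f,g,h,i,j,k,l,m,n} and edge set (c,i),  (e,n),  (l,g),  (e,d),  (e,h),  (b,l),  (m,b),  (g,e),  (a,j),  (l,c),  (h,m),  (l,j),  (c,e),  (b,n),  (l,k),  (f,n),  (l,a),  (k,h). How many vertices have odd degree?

8

Degrees: a:2, b:3, c:3, d:1, e:5, f:1, g:2, h:3, i:1, j:2, k:2, l:6, m:2, n:3
Odd-degree vertices: b, c, d, e, f, h, i, n.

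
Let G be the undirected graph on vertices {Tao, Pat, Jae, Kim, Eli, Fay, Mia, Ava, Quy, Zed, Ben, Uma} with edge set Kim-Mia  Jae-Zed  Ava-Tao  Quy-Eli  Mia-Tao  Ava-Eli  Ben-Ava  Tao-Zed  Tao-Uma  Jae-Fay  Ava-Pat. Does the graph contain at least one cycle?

The graph has 12 vertices, 11 edges, and 1 connected component.
Since 11 = 12 - 1, the graph is a forest and contains no cycle.

No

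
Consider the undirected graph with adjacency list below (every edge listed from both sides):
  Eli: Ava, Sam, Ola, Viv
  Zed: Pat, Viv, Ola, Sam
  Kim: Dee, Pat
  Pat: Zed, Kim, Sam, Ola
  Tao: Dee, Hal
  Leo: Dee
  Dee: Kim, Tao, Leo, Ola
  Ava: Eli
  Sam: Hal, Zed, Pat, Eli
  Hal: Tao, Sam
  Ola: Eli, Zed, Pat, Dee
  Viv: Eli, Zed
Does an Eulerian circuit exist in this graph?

No

Degrees: Eli:4, Zed:4, Kim:2, Pat:4, Tao:2, Leo:1, Dee:4, Ava:1, Sam:4, Hal:2, Ola:4, Viv:2
Vertices with odd degree: Leo, Ava. An Eulerian circuit requires all degrees even.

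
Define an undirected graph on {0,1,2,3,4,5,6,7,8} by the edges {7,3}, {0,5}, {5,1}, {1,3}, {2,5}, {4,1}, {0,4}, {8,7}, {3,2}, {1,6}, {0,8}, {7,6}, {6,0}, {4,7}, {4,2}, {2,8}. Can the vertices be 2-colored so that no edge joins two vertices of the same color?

Yes

A valid 2-coloring puts {3, 4, 5, 6, 8} on one side and {0, 1, 2, 7} on the other; every edge crosses between the two sides.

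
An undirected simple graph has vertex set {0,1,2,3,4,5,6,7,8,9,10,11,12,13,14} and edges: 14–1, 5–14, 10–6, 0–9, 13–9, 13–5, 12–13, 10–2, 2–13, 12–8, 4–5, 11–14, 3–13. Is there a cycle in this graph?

No

|V| = 15, |E| = 13, number of components = 2.
Since 13 = 15 - 2, the graph is a forest and contains no cycle.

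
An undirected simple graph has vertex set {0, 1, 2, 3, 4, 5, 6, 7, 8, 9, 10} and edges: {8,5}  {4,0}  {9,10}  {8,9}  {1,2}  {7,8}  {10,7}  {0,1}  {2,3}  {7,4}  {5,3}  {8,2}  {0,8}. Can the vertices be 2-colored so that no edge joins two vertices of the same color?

Yes

Partition the vertices as {1, 3, 4, 6, 8, 10} vs {0, 2, 5, 7, 9}. Each listed edge has one endpoint in each part, so the graph is bipartite.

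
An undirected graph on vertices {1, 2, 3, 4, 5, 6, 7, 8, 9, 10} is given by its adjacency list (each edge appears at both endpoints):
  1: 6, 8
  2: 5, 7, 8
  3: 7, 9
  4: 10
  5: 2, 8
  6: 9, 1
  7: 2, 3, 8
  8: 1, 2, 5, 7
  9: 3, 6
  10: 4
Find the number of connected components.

2

Component: {4, 10}
Component: {1, 2, 3, 5, 6, 7, 8, 9}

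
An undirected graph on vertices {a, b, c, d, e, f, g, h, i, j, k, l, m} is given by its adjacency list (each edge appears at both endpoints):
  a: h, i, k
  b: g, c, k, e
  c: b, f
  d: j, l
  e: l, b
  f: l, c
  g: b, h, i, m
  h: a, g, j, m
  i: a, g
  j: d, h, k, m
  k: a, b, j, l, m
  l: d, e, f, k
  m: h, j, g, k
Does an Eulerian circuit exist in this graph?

Degrees: a:3, b:4, c:2, d:2, e:2, f:2, g:4, h:4, i:2, j:4, k:5, l:4, m:4
a, k have odd degree; an Eulerian circuit needs every degree to be even, so none exists.

No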